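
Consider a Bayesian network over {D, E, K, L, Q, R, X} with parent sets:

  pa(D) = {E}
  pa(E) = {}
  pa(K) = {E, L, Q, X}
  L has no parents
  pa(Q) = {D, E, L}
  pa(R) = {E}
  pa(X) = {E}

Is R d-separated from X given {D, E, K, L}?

6 paths connect R and X; each must be blocked for d-separation to hold:
  1. R ← E → K ← X — E:fork[blocks]; K:collider[open] ⇒ blocked
  2. R ← E → D → Q ← L → K ← X — E:fork[blocks]; D:chain[blocks]; Q:collider[open]; L:fork[blocks]; K:collider[open] ⇒ blocked
  3. R ← E → D → Q → K ← X — E:fork[blocks]; D:chain[blocks]; Q:chain[open]; K:collider[open] ⇒ blocked
  4. R ← E → X — E:fork[blocks] ⇒ blocked
  5. R ← E → Q ← L → K ← X — E:fork[blocks]; Q:collider[open]; L:fork[blocks]; K:collider[open] ⇒ blocked
  6. R ← E → Q → K ← X — E:fork[blocks]; Q:chain[open]; K:collider[open] ⇒ blocked
All paths are blocked; R ⊥ X | {D, E, K, L} holds.

Yes — R and X are d-separated given {D, E, K, L}.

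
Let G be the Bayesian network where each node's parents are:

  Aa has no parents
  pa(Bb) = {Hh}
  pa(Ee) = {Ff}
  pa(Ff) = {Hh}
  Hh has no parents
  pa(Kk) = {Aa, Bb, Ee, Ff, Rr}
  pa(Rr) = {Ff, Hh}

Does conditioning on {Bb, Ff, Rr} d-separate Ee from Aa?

Yes

Enumerating the 6 paths from Ee to Aa and testing each for blocking by {Bb, Ff, Rr}:
  1. Ee → Kk ← Aa — Kk:collider[blocks] ⇒ blocked
  2. Ee ← Ff → Kk ← Aa — Ff:fork[blocks]; Kk:collider[blocks] ⇒ blocked
  3. Ee ← Ff ← Hh → Rr → Kk ← Aa — Ff:chain[blocks]; Hh:fork[open]; Rr:chain[blocks]; Kk:collider[blocks] ⇒ blocked
  4. Ee ← Ff ← Hh → Bb → Kk ← Aa — Ff:chain[blocks]; Hh:fork[open]; Bb:chain[blocks]; Kk:collider[blocks] ⇒ blocked
  5. Ee ← Ff → Rr → Kk ← Aa — Ff:fork[blocks]; Rr:chain[blocks]; Kk:collider[blocks] ⇒ blocked
  6. Ee ← Ff → Rr ← Hh → Bb → Kk ← Aa — Ff:fork[blocks]; Rr:collider[open]; Hh:fork[open]; Bb:chain[blocks]; Kk:collider[blocks] ⇒ blocked
Every path is blocked, so Ee and Aa are d-separated given {Bb, Ff, Rr}.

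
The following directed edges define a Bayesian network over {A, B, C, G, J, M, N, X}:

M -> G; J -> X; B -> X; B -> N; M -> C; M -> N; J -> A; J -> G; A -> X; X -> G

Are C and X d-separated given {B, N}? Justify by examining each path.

Yes

We examine all 4 paths between C and X:
Path 1: C ← M → N ← B → X
  B is a fork here and B is conditioned on, so the path is blocked at B.
Path 2: C ← M → G ← J → A → X
  G is a collider here and neither G nor any of its descendants is conditioned on, so the collider stays closed — the path is blocked at G.
Path 3: C ← M → G ← J → X
  G is a collider here and neither G nor any of its descendants is conditioned on, so the collider stays closed — the path is blocked at G.
Path 4: C ← M → G ← X
  G is a collider here and neither G nor any of its descendants is conditioned on, so the collider stays closed — the path is blocked at G.
Every path is blocked, so C and X are d-separated given {B, N}.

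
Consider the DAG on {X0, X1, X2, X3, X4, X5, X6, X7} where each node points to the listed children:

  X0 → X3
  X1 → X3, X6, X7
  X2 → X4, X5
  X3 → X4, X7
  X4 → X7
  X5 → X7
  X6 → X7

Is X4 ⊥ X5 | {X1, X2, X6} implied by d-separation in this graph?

There are 5 undirected paths between X4 and X5; checking each against the conditioning set {X1, X2, X6}:
  1. X4 ← X3 ← X1 → X7 ← X5 — X3:chain[open]; X1:fork[blocks]; X7:collider[blocks] ⇒ blocked
  2. X4 ← X3 ← X1 → X6 → X7 ← X5 — X3:chain[open]; X1:fork[blocks]; X6:chain[blocks]; X7:collider[blocks] ⇒ blocked
  3. X4 ← X3 → X7 ← X5 — X3:fork[open]; X7:collider[blocks] ⇒ blocked
  4. X4 → X7 ← X5 — X7:collider[blocks] ⇒ blocked
  5. X4 ← X2 → X5 — X2:fork[blocks] ⇒ blocked
Every path is blocked, so X4 and X5 are d-separated given {X1, X2, X6}.

Yes — X4 and X5 are d-separated given {X1, X2, X6}.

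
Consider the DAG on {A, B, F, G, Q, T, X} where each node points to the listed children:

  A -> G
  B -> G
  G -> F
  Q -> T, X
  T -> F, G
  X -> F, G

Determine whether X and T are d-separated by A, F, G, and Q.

No

5 paths connect X and T; each must be blocked for d-separation to hold:
Path 1: X → F ← T
  F is a collider and F is conditioned on, which opens it — no node blocks this path, so it is active.
Path 2: X → F ← G ← T
  G is a chain here and G is conditioned on, so the path is blocked at G.
Path 3: X → G → F ← T
  G is a chain here and G is conditioned on, so the path is blocked at G.
Path 4: X → G ← T
  G is a collider and G is conditioned on, which opens it — no node blocks this path, so it is active.
Path 5: X ← Q → T
  Q is a fork here and Q is conditioned on, so the path is blocked at Q.
Because an active path exists, X and T are not d-separated.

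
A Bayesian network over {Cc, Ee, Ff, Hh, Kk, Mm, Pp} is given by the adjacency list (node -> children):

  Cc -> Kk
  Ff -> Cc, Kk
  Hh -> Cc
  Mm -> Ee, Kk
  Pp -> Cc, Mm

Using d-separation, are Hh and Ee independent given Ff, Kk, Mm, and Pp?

Enumerating the 3 paths from Hh to Ee and testing each for blocking by {Ff, Kk, Mm, Pp}:
Path 1: Hh → Cc → Kk ← Mm → Ee
  Mm is a fork here and Mm is conditioned on, so the path is blocked at Mm.
Path 2: Hh → Cc ← Pp → Mm → Ee
  Pp is a fork here and Pp is conditioned on, so the path is blocked at Pp.
Path 3: Hh → Cc ← Ff → Kk ← Mm → Ee
  Ff is a fork here and Ff is conditioned on, so the path is blocked at Ff.
All paths are blocked; Hh ⊥ Ee | {Ff, Kk, Mm, Pp} holds.

Yes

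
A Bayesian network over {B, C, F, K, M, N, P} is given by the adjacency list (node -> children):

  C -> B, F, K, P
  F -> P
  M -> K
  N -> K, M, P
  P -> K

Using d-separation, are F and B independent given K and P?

No — F and B are not d-separated given {K, P}.

Enumerating the 5 paths from F to B and testing each for blocking by {K, P}:
  1. F ← C → B — C:fork[open] ⇒ active
  2. F → P ← C → B — P:collider[open]; C:fork[open] ⇒ active
  3. F → P ← N → M → K ← C → B — P:collider[open]; N:fork[open]; M:chain[open]; K:collider[open]; C:fork[open] ⇒ active
  4. F → P ← N → K ← C → B — P:collider[open]; N:fork[open]; K:collider[open]; C:fork[open] ⇒ active
  5. F → P → K ← C → B — P:chain[blocks]; K:collider[open]; C:fork[open] ⇒ blocked
Since the path F ← C → B is active, F and B are not d-separated given {K, P}.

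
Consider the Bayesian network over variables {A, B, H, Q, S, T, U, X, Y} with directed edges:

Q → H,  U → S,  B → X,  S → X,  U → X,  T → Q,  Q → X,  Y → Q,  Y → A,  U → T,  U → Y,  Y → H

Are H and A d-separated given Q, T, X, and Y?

5 paths connect H and A; each must be blocked for d-separation to hold:
Path 1: H ← Y → A
  Y is a fork here and Y is conditioned on, so the path is blocked at Y.
Path 2: H ← Q ← Y → A
  Q is a chain here and Q is conditioned on, so the path is blocked at Q.
Path 3: H ← Q ← T ← U → Y → A
  Q is a chain here and Q is conditioned on, so the path is blocked at Q.
Path 4: H ← Q → X ← U → Y → A
  Q is a fork here and Q is conditioned on, so the path is blocked at Q.
Path 5: H ← Q → X ← S ← U → Y → A
  Q is a fork here and Q is conditioned on, so the path is blocked at Q.
All paths are blocked; H ⊥ A | {Q, T, X, Y} holds.

Yes — H and A are d-separated given {Q, T, X, Y}.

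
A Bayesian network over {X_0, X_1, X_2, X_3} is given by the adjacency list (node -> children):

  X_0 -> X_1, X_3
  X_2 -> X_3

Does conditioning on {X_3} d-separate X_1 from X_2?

There is one path between X_1 and X_2:
  1. X_1 ← X_0 → X_3 ← X_2 — X_0:fork[open]; X_3:collider[open] ⇒ active
At least one path is unblocked, so d-separation fails.

No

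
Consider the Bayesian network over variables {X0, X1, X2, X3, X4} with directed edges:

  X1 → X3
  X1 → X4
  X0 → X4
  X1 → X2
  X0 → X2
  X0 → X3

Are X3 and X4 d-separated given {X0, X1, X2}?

4 paths connect X3 and X4; each must be blocked for d-separation to hold:
Path 1: X3 ← X1 → X2 ← X0 → X4
  X1 is a fork here and X1 is conditioned on, so the path is blocked at X1.
Path 2: X3 ← X1 → X4
  X1 is a fork here and X1 is conditioned on, so the path is blocked at X1.
Path 3: X3 ← X0 → X2 ← X1 → X4
  X0 is a fork here and X0 is conditioned on, so the path is blocked at X0.
Path 4: X3 ← X0 → X4
  X0 is a fork here and X0 is conditioned on, so the path is blocked at X0.
Every path is blocked, so X3 and X4 are d-separated given {X0, X1, X2}.

Yes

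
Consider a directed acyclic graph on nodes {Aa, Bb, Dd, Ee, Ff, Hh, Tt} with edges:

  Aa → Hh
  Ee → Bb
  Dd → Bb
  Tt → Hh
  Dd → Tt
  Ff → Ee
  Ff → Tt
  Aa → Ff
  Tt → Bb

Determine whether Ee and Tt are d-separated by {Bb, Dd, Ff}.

4 paths connect Ee and Tt; each must be blocked for d-separation to hold:
Path 1: Ee → Bb ← Dd → Tt
  Dd is a fork here and Dd is conditioned on, so the path is blocked at Dd.
Path 2: Ee → Bb ← Tt
  Bb is a collider and Bb is conditioned on, which opens it — no node blocks this path, so it is active.
Path 3: Ee ← Ff → Tt
  Ff is a fork here and Ff is conditioned on, so the path is blocked at Ff.
Path 4: Ee ← Ff ← Aa → Hh ← Tt
  Ff is a chain here and Ff is conditioned on, so the path is blocked at Ff.
Since the path Ee → Bb ← Tt is active, Ee and Tt are not d-separated given {Bb, Dd, Ff}.

No — Ee and Tt are not d-separated given {Bb, Dd, Ff}.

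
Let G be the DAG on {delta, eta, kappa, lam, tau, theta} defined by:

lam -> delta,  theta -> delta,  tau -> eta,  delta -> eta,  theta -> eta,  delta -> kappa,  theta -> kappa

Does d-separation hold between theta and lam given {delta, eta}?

There are 3 undirected paths between theta and lam; checking each against the conditioning set {delta, eta}:
  1. theta → eta ← delta ← lam — eta:collider[open]; delta:chain[blocks] ⇒ blocked
  2. theta → delta ← lam — delta:collider[open] ⇒ active
  3. theta → kappa ← delta ← lam — kappa:collider[blocks]; delta:chain[blocks] ⇒ blocked
At least one path is unblocked, so d-separation fails.

No — theta and lam are not d-separated given {delta, eta}.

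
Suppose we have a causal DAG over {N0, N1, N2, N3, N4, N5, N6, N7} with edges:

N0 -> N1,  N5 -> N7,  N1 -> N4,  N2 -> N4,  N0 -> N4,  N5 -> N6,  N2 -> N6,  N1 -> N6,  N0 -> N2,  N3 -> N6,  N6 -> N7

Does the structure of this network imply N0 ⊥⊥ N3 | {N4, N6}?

Enumerating the 6 paths from N0 to N3 and testing each for blocking by {N4, N6}:
Path 1: N0 → N4 ← N2 → N6 ← N3
  N4 is a collider and N4 is conditioned on, which opens it; N2 is a fork and N2 is not conditioned on; N6 is a collider and N6 is conditioned on, which opens it — no node blocks this path, so it is active.
Path 2: N0 → N4 ← N1 → N6 ← N3
  N4 is a collider and N4 is conditioned on, which opens it; N1 is a fork and N1 is not conditioned on; N6 is a collider and N6 is conditioned on, which opens it — no node blocks this path, so it is active.
Path 3: N0 → N2 → N4 ← N1 → N6 ← N3
  N2 is a chain and N2 is not conditioned on; N4 is a collider and N4 is conditioned on, which opens it; N1 is a fork and N1 is not conditioned on; N6 is a collider and N6 is conditioned on, which opens it — no node blocks this path, so it is active.
Path 4: N0 → N2 → N6 ← N3
  N2 is a chain and N2 is not conditioned on; N6 is a collider and N6 is conditioned on, which opens it — no node blocks this path, so it is active.
Path 5: N0 → N1 → N4 ← N2 → N6 ← N3
  N1 is a chain and N1 is not conditioned on; N4 is a collider and N4 is conditioned on, which opens it; N2 is a fork and N2 is not conditioned on; N6 is a collider and N6 is conditioned on, which opens it — no node blocks this path, so it is active.
Path 6: N0 → N1 → N6 ← N3
  N1 is a chain and N1 is not conditioned on; N6 is a collider and N6 is conditioned on, which opens it — no node blocks this path, so it is active.
At least one path is unblocked, so d-separation fails.

No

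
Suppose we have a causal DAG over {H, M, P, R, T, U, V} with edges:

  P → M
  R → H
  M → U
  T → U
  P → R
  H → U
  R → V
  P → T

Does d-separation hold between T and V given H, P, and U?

We examine all 4 paths between T and V:
Path 1: T → U ← M ← P → R → V
  P is a fork here and P is conditioned on, so the path is blocked at P.
Path 2: T → U ← H ← R → V
  H is a chain here and H is conditioned on, so the path is blocked at H.
Path 3: T ← P → R → V
  P is a fork here and P is conditioned on, so the path is blocked at P.
Path 4: T ← P → M → U ← H ← R → V
  P is a fork here and P is conditioned on, so the path is blocked at P.
All paths are blocked; T ⊥ V | {H, P, U} holds.

Yes — T and V are d-separated given {H, P, U}.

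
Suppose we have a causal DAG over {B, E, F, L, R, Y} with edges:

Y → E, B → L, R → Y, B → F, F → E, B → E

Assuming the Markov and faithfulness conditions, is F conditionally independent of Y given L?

We examine all 2 paths between F and Y:
  1. F ← B → E ← Y — B:fork[open]; E:collider[blocks] ⇒ blocked
  2. F → E ← Y — E:collider[blocks] ⇒ blocked
Every path is blocked, so F and Y are d-separated given {L}.

Yes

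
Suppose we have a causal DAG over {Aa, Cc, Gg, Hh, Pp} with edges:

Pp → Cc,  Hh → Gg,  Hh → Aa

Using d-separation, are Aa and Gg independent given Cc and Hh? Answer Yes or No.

There is one path between Aa and Gg:
  1. Aa ← Hh → Gg — Hh:fork[blocks] ⇒ blocked
Every path is blocked, so Aa and Gg are d-separated given {Cc, Hh}.

Yes — Aa and Gg are d-separated given {Cc, Hh}.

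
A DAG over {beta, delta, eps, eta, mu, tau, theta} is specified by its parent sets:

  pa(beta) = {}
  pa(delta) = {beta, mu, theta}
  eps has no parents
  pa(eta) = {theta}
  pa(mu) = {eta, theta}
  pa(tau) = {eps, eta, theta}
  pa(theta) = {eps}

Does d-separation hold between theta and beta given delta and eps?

No

5 paths connect theta and beta; each must be blocked for d-separation to hold:
Path 1: theta → tau ← eta → mu → delta ← beta
  tau is a collider here and neither tau nor any of its descendants is conditioned on, so the collider stays closed — the path is blocked at tau.
Path 2: theta → eta → mu → delta ← beta
  eta is a chain and eta is not conditioned on; mu is a chain and mu is not conditioned on; delta is a collider and delta is conditioned on, which opens it — no node blocks this path, so it is active.
Path 3: theta ← eps → tau ← eta → mu → delta ← beta
  eps is a fork here and eps is conditioned on, so the path is blocked at eps.
Path 4: theta → mu → delta ← beta
  mu is a chain and mu is not conditioned on; delta is a collider and delta is conditioned on, which opens it — no node blocks this path, so it is active.
Path 5: theta → delta ← beta
  delta is a collider and delta is conditioned on, which opens it — no node blocks this path, so it is active.
At least one path is unblocked, so d-separation fails.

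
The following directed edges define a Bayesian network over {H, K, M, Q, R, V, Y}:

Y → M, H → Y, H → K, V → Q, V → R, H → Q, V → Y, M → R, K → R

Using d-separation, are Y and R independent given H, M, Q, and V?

We examine all 5 paths between Y and R:
Path 1: Y → M → R
  M is a chain here and M is conditioned on, so the path is blocked at M.
Path 2: Y ← V → Q ← H → K → R
  V is a fork here and V is conditioned on, so the path is blocked at V.
Path 3: Y ← V → R
  V is a fork here and V is conditioned on, so the path is blocked at V.
Path 4: Y ← H → Q ← V → R
  H is a fork here and H is conditioned on, so the path is blocked at H.
Path 5: Y ← H → K → R
  H is a fork here and H is conditioned on, so the path is blocked at H.
Since every path is blocked, d-separation holds.

Yes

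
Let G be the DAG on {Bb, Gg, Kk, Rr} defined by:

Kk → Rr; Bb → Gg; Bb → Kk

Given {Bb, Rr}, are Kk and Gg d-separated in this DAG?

Yes

The only undirected path from Kk to Gg is:
Path 1: Kk ← Bb → Gg
  Bb is a fork here and Bb is conditioned on, so the path is blocked at Bb.
Since every path is blocked, d-separation holds.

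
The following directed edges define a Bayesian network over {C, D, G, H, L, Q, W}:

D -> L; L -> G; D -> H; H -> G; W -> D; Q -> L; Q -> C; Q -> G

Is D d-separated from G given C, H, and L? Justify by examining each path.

There are 3 undirected paths between D and G; checking each against the conditioning set {C, H, L}:
Path 1: D → H → G
  H is a chain here and H is conditioned on, so the path is blocked at H.
Path 2: D → L ← Q → G
  L is a collider and L is conditioned on, which opens it; Q is a fork and Q is not conditioned on — no node blocks this path, so it is active.
Path 3: D → L → G
  L is a chain here and L is conditioned on, so the path is blocked at L.
At least one path is unblocked, so d-separation fails.

No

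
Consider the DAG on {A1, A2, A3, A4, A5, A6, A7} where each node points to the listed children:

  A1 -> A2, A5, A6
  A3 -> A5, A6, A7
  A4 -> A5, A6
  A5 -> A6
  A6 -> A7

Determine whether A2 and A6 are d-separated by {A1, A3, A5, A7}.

We examine all 5 paths between A2 and A6:
Path 1: A2 ← A1 → A6
  A1 is a fork here and A1 is conditioned on, so the path is blocked at A1.
Path 2: A2 ← A1 → A5 → A6
  A1 is a fork here and A1 is conditioned on, so the path is blocked at A1.
Path 3: A2 ← A1 → A5 ← A4 → A6
  A1 is a fork here and A1 is conditioned on, so the path is blocked at A1.
Path 4: A2 ← A1 → A5 ← A3 → A6
  A1 is a fork here and A1 is conditioned on, so the path is blocked at A1.
Path 5: A2 ← A1 → A5 ← A3 → A7 ← A6
  A1 is a fork here and A1 is conditioned on, so the path is blocked at A1.
Every path is blocked, so A2 and A6 are d-separated given {A1, A3, A5, A7}.

Yes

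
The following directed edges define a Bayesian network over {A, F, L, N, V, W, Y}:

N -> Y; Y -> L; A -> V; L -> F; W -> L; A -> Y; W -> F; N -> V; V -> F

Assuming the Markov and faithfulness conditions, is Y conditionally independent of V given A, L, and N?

There are 4 undirected paths between Y and V; checking each against the conditioning set {A, L, N}:
Path 1: Y ← N → V
  N is a fork here and N is conditioned on, so the path is blocked at N.
Path 2: Y → L → F ← V
  L is a chain here and L is conditioned on, so the path is blocked at L.
Path 3: Y → L ← W → F ← V
  F is a collider here and neither F nor any of its descendants is conditioned on, so the collider stays closed — the path is blocked at F.
Path 4: Y ← A → V
  A is a fork here and A is conditioned on, so the path is blocked at A.
Every path is blocked, so Y and V are d-separated given {A, L, N}.

Yes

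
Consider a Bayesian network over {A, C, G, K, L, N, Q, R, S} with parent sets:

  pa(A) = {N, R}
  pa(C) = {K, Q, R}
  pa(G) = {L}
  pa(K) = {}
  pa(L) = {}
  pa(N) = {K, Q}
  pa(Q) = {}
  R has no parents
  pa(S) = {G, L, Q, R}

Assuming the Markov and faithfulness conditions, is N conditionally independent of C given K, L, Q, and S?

Yes — N and C are d-separated given {K, L, Q, S}.

We examine all 5 paths between N and C:
Path 1: N ← K → C
  K is a fork here and K is conditioned on, so the path is blocked at K.
Path 2: N ← Q → S ← R → C
  Q is a fork here and Q is conditioned on, so the path is blocked at Q.
Path 3: N ← Q → C
  Q is a fork here and Q is conditioned on, so the path is blocked at Q.
Path 4: N → A ← R → S ← Q → C
  A is a collider here and neither A nor any of its descendants is conditioned on, so the collider stays closed — the path is blocked at A.
Path 5: N → A ← R → C
  A is a collider here and neither A nor any of its descendants is conditioned on, so the collider stays closed — the path is blocked at A.
Since every path is blocked, d-separation holds.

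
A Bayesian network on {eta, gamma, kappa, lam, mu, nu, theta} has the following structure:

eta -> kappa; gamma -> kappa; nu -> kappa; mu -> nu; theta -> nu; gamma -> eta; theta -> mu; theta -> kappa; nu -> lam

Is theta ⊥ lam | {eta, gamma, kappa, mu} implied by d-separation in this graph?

No

Enumerating the 3 paths from theta to lam and testing each for blocking by {eta, gamma, kappa, mu}:
  1. theta → nu → lam — nu:chain[open] ⇒ active
  2. theta → mu → nu → lam — mu:chain[blocks]; nu:chain[open] ⇒ blocked
  3. theta → kappa ← nu → lam — kappa:collider[open]; nu:fork[open] ⇒ active
At least one path is unblocked, so d-separation fails.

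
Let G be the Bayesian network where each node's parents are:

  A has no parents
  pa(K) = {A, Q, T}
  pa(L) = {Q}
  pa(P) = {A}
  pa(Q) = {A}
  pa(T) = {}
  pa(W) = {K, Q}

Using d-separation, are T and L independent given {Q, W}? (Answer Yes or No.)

Yes

3 paths connect T and L; each must be blocked for d-separation to hold:
Path 1: T → K → W ← Q → L
  Q is a fork here and Q is conditioned on, so the path is blocked at Q.
Path 2: T → K ← Q → L
  Q is a fork here and Q is conditioned on, so the path is blocked at Q.
Path 3: T → K ← A → Q → L
  Q is a chain here and Q is conditioned on, so the path is blocked at Q.
Every path is blocked, so T and L are d-separated given {Q, W}.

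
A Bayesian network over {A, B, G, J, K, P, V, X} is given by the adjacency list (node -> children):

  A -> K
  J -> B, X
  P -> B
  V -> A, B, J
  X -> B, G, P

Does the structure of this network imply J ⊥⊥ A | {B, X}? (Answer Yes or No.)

There are 4 undirected paths between J and A; checking each against the conditioning set {B, X}:
  1. J → X → P → B ← V → A — X:chain[blocks]; P:chain[open]; B:collider[open]; V:fork[open] ⇒ blocked
  2. J → X → B ← V → A — X:chain[blocks]; B:collider[open]; V:fork[open] ⇒ blocked
  3. J ← V → A — V:fork[open] ⇒ active
  4. J → B ← V → A — B:collider[open]; V:fork[open] ⇒ active
Because an active path exists, J and A are not d-separated.

No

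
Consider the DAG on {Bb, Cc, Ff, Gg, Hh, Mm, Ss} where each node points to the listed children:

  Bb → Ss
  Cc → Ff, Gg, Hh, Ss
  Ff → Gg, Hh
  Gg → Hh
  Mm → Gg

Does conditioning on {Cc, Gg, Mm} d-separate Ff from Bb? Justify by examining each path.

We examine all 5 paths between Ff and Bb:
  1. Ff → Hh ← Gg ← Cc → Ss ← Bb — Hh:collider[blocks]; Gg:chain[blocks]; Cc:fork[blocks]; Ss:collider[blocks] ⇒ blocked
  2. Ff → Hh ← Cc → Ss ← Bb — Hh:collider[blocks]; Cc:fork[blocks]; Ss:collider[blocks] ⇒ blocked
  3. Ff → Gg → Hh ← Cc → Ss ← Bb — Gg:chain[blocks]; Hh:collider[blocks]; Cc:fork[blocks]; Ss:collider[blocks] ⇒ blocked
  4. Ff → Gg ← Cc → Ss ← Bb — Gg:collider[open]; Cc:fork[blocks]; Ss:collider[blocks] ⇒ blocked
  5. Ff ← Cc → Ss ← Bb — Cc:fork[blocks]; Ss:collider[blocks] ⇒ blocked
Since every path is blocked, d-separation holds.

Yes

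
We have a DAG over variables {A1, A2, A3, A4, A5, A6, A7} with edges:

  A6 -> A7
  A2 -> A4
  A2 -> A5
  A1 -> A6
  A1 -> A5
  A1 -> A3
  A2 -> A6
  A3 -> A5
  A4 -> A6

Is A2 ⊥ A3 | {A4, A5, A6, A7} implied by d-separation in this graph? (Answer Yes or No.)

6 paths connect A2 and A3; each must be blocked for d-separation to hold:
Path 1: A2 → A5 ← A1 → A3
  A5 is a collider and A5 is conditioned on, which opens it; A1 is a fork and A1 is not conditioned on — no node blocks this path, so it is active.
Path 2: A2 → A5 ← A3
  A5 is a collider and A5 is conditioned on, which opens it — no node blocks this path, so it is active.
Path 3: A2 → A4 → A6 ← A1 → A5 ← A3
  A4 is a chain here and A4 is conditioned on, so the path is blocked at A4.
Path 4: A2 → A4 → A6 ← A1 → A3
  A4 is a chain here and A4 is conditioned on, so the path is blocked at A4.
Path 5: A2 → A6 ← A1 → A5 ← A3
  A6 is a collider and A6 is conditioned on, which opens it; A1 is a fork and A1 is not conditioned on; A5 is a collider and A5 is conditioned on, which opens it — no node blocks this path, so it is active.
Path 6: A2 → A6 ← A1 → A3
  A6 is a collider and A6 is conditioned on, which opens it; A1 is a fork and A1 is not conditioned on — no node blocks this path, so it is active.
Because an active path exists, A2 and A3 are not d-separated.

No — A2 and A3 are not d-separated given {A4, A5, A6, A7}.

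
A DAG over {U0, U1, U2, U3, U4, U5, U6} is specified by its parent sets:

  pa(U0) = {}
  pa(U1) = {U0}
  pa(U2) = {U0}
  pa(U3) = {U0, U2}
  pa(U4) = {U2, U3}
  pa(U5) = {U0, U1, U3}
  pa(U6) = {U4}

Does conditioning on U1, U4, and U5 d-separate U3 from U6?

We examine all 5 paths between U3 and U6:
  1. U3 ← U0 → U2 → U4 → U6 — U0:fork[open]; U2:chain[open]; U4:chain[blocks] ⇒ blocked
  2. U3 → U4 → U6 — U4:chain[blocks] ⇒ blocked
  3. U3 → U5 ← U0 → U2 → U4 → U6 — U5:collider[open]; U0:fork[open]; U2:chain[open]; U4:chain[blocks] ⇒ blocked
  4. U3 → U5 ← U1 ← U0 → U2 → U4 → U6 — U5:collider[open]; U1:chain[blocks]; U0:fork[open]; U2:chain[open]; U4:chain[blocks] ⇒ blocked
  5. U3 ← U2 → U4 → U6 — U2:fork[open]; U4:chain[blocks] ⇒ blocked
Since every path is blocked, d-separation holds.

Yes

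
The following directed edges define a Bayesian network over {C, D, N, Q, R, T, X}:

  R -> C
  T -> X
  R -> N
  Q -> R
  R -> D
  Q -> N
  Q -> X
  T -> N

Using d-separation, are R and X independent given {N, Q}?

No — R and X are not d-separated given {N, Q}.

Enumerating the 4 paths from R to X and testing each for blocking by {N, Q}:
Path 1: R ← Q → X
  Q is a fork here and Q is conditioned on, so the path is blocked at Q.
Path 2: R ← Q → N ← T → X
  Q is a fork here and Q is conditioned on, so the path is blocked at Q.
Path 3: R → N ← Q → X
  Q is a fork here and Q is conditioned on, so the path is blocked at Q.
Path 4: R → N ← T → X
  N is a collider and N is conditioned on, which opens it; T is a fork and T is not conditioned on — no node blocks this path, so it is active.
At least one path is unblocked, so d-separation fails.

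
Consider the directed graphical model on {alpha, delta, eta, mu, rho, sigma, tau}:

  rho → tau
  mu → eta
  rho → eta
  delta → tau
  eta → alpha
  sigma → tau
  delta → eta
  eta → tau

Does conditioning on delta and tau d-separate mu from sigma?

No

3 paths connect mu and sigma; each must be blocked for d-separation to hold:
Path 1: mu → eta ← delta → tau ← sigma
  delta is a fork here and delta is conditioned on, so the path is blocked at delta.
Path 2: mu → eta ← rho → tau ← sigma
  eta is a collider and its descendant tau is conditioned on, which opens it; rho is a fork and rho is not conditioned on; tau is a collider and tau is conditioned on, which opens it — no node blocks this path, so it is active.
Path 3: mu → eta → tau ← sigma
  eta is a chain and eta is not conditioned on; tau is a collider and tau is conditioned on, which opens it — no node blocks this path, so it is active.
At least one path is unblocked, so d-separation fails.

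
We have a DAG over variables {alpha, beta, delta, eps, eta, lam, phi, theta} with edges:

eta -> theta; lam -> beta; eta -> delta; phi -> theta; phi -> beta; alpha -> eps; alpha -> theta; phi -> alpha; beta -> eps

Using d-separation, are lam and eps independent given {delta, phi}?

No

We examine all 3 paths between lam and eps:
  1. lam → beta ← phi → theta ← alpha → eps — beta:collider[blocks]; phi:fork[blocks]; theta:collider[blocks]; alpha:fork[open] ⇒ blocked
  2. lam → beta ← phi → alpha → eps — beta:collider[blocks]; phi:fork[blocks]; alpha:chain[open] ⇒ blocked
  3. lam → beta → eps — beta:chain[open] ⇒ active
Since the path lam → beta → eps is active, lam and eps are not d-separated given {delta, phi}.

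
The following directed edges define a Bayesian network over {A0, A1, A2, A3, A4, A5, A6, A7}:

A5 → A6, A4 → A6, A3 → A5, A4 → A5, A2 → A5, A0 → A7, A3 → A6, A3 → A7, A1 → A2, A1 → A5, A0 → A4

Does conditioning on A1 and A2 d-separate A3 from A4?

Yes

5 paths connect A3 and A4; each must be blocked for d-separation to hold:
Path 1: A3 → A6 ← A4
  A6 is a collider here and neither A6 nor any of its descendants is conditioned on, so the collider stays closed — the path is blocked at A6.
Path 2: A3 → A6 ← A5 ← A4
  A6 is a collider here and neither A6 nor any of its descendants is conditioned on, so the collider stays closed — the path is blocked at A6.
Path 3: A3 → A7 ← A0 → A4
  A7 is a collider here and neither A7 nor any of its descendants is conditioned on, so the collider stays closed — the path is blocked at A7.
Path 4: A3 → A5 ← A4
  A5 is a collider here and neither A5 nor any of its descendants is conditioned on, so the collider stays closed — the path is blocked at A5.
Path 5: A3 → A5 → A6 ← A4
  A6 is a collider here and neither A6 nor any of its descendants is conditioned on, so the collider stays closed — the path is blocked at A6.
All paths are blocked; A3 ⊥ A4 | {A1, A2} holds.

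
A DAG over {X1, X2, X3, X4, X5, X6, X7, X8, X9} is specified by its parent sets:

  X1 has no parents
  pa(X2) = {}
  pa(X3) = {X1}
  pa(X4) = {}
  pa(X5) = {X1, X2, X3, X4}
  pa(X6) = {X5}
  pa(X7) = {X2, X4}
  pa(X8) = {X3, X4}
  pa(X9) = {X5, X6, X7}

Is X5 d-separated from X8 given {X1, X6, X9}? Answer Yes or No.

No

There are 6 undirected paths between X5 and X8; checking each against the conditioning set {X1, X6, X9}:
Path 1: X5 → X6 → X9 ← X7 ← X4 → X8
  X6 is a chain here and X6 is conditioned on, so the path is blocked at X6.
Path 2: X5 → X9 ← X7 ← X4 → X8
  X9 is a collider and X9 is conditioned on, which opens it; X7 is a chain and X7 is not conditioned on; X4 is a fork and X4 is not conditioned on — no node blocks this path, so it is active.
Path 3: X5 ← X4 → X8
  X4 is a fork and X4 is not conditioned on — no node blocks this path, so it is active.
Path 4: X5 ← X3 → X8
  X3 is a fork and X3 is not conditioned on — no node blocks this path, so it is active.
Path 5: X5 ← X1 → X3 → X8
  X1 is a fork here and X1 is conditioned on, so the path is blocked at X1.
Path 6: X5 ← X2 → X7 ← X4 → X8
  X2 is a fork and X2 is not conditioned on; X7 is a collider and its descendant X9 is conditioned on, which opens it; X4 is a fork and X4 is not conditioned on — no node blocks this path, so it is active.
Since the path X5 → X9 ← X7 ← X4 → X8 is active, X5 and X8 are not d-separated given {X1, X6, X9}.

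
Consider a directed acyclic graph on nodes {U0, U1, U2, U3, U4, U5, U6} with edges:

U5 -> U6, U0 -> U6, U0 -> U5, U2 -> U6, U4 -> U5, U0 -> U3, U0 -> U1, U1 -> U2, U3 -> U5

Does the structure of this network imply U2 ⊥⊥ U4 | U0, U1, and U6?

No

There are 6 undirected paths between U2 and U4; checking each against the conditioning set {U0, U1, U6}:
Path 1: U2 → U6 ← U0 → U3 → U5 ← U4
  U0 is a fork here and U0 is conditioned on, so the path is blocked at U0.
Path 2: U2 → U6 ← U0 → U5 ← U4
  U0 is a fork here and U0 is conditioned on, so the path is blocked at U0.
Path 3: U2 → U6 ← U5 ← U4
  U6 is a collider and U6 is conditioned on, which opens it; U5 is a chain and U5 is not conditioned on — no node blocks this path, so it is active.
Path 4: U2 ← U1 ← U0 → U3 → U5 ← U4
  U1 is a chain here and U1 is conditioned on, so the path is blocked at U1.
Path 5: U2 ← U1 ← U0 → U6 ← U5 ← U4
  U1 is a chain here and U1 is conditioned on, so the path is blocked at U1.
Path 6: U2 ← U1 ← U0 → U5 ← U4
  U1 is a chain here and U1 is conditioned on, so the path is blocked at U1.
Since the path U2 → U6 ← U5 ← U4 is active, U2 and U4 are not d-separated given {U0, U1, U6}.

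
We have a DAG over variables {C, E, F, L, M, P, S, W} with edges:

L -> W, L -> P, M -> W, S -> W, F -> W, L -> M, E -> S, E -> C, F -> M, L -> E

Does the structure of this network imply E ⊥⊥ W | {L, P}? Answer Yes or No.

There are 4 undirected paths between E and W; checking each against the conditioning set {L, P}:
  1. E ← L → M → W — L:fork[blocks]; M:chain[open] ⇒ blocked
  2. E ← L → M ← F → W — L:fork[blocks]; M:collider[blocks]; F:fork[open] ⇒ blocked
  3. E ← L → W — L:fork[blocks] ⇒ blocked
  4. E → S → W — S:chain[open] ⇒ active
Since the path E → S → W is active, E and W are not d-separated given {L, P}.

No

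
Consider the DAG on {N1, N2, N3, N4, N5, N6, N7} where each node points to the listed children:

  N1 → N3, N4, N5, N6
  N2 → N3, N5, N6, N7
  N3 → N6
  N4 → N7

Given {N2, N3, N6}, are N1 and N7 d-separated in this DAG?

There are 6 undirected paths between N1 and N7; checking each against the conditioning set {N2, N3, N6}:
  1. N1 → N4 → N7 — N4:chain[open] ⇒ active
  2. N1 → N6 ← N2 → N7 — N6:collider[open]; N2:fork[blocks] ⇒ blocked
  3. N1 → N6 ← N3 ← N2 → N7 — N6:collider[open]; N3:chain[blocks]; N2:fork[blocks] ⇒ blocked
  4. N1 → N5 ← N2 → N7 — N5:collider[blocks]; N2:fork[blocks] ⇒ blocked
  5. N1 → N3 ← N2 → N7 — N3:collider[open]; N2:fork[blocks] ⇒ blocked
  6. N1 → N3 → N6 ← N2 → N7 — N3:chain[blocks]; N6:collider[open]; N2:fork[blocks] ⇒ blocked
Because an active path exists, N1 and N7 are not d-separated.

No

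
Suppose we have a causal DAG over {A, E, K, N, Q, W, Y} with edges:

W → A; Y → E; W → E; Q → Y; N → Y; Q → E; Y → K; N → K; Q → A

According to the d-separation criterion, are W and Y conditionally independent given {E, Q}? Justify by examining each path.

No

4 paths connect W and Y; each must be blocked for d-separation to hold:
Path 1: W → E ← Y
  E is a collider and E is conditioned on, which opens it — no node blocks this path, so it is active.
Path 2: W → E ← Q → Y
  Q is a fork here and Q is conditioned on, so the path is blocked at Q.
Path 3: W → A ← Q → Y
  A is a collider here and neither A nor any of its descendants is conditioned on, so the collider stays closed — the path is blocked at A.
Path 4: W → A ← Q → E ← Y
  A is a collider here and neither A nor any of its descendants is conditioned on, so the collider stays closed — the path is blocked at A.
Since the path W → E ← Y is active, W and Y are not d-separated given {E, Q}.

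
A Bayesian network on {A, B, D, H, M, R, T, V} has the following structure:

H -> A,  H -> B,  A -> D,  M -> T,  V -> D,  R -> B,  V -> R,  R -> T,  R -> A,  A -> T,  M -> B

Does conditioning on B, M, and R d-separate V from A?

There are 6 undirected paths between V and A; checking each against the conditioning set {B, M, R}:
Path 1: V → R → T ← M → B ← H → A
  R is a chain here and R is conditioned on, so the path is blocked at R.
Path 2: V → R → T ← A
  R is a chain here and R is conditioned on, so the path is blocked at R.
Path 3: V → R → A
  R is a chain here and R is conditioned on, so the path is blocked at R.
Path 4: V → R → B ← M → T ← A
  R is a chain here and R is conditioned on, so the path is blocked at R.
Path 5: V → R → B ← H → A
  R is a chain here and R is conditioned on, so the path is blocked at R.
Path 6: V → D ← A
  D is a collider here and neither D nor any of its descendants is conditioned on, so the collider stays closed — the path is blocked at D.
Since every path is blocked, d-separation holds.

Yes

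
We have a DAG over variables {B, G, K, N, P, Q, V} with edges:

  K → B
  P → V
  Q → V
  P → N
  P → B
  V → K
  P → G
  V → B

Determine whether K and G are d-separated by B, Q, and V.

No

We examine all 4 paths between K and G:
Path 1: K ← V ← P → G
  V is a chain here and V is conditioned on, so the path is blocked at V.
Path 2: K ← V → B ← P → G
  V is a fork here and V is conditioned on, so the path is blocked at V.
Path 3: K → B ← V ← P → G
  V is a chain here and V is conditioned on, so the path is blocked at V.
Path 4: K → B ← P → G
  B is a collider and B is conditioned on, which opens it; P is a fork and P is not conditioned on — no node blocks this path, so it is active.
Since the path K → B ← P → G is active, K and G are not d-separated given {B, Q, V}.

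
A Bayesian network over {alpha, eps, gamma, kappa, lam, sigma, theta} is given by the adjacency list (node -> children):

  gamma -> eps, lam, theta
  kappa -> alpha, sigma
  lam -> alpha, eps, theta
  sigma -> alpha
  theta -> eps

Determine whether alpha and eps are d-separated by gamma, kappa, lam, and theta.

Yes — alpha and eps are d-separated given {gamma, kappa, lam, theta}.

There are 5 undirected paths between alpha and eps; checking each against the conditioning set {gamma, kappa, lam, theta}:
Path 1: alpha ← lam → eps
  lam is a fork here and lam is conditioned on, so the path is blocked at lam.
Path 2: alpha ← lam → theta → eps
  lam is a fork here and lam is conditioned on, so the path is blocked at lam.
Path 3: alpha ← lam → theta ← gamma → eps
  lam is a fork here and lam is conditioned on, so the path is blocked at lam.
Path 4: alpha ← lam ← gamma → eps
  lam is a chain here and lam is conditioned on, so the path is blocked at lam.
Path 5: alpha ← lam ← gamma → theta → eps
  lam is a chain here and lam is conditioned on, so the path is blocked at lam.
Every path is blocked, so alpha and eps are d-separated given {gamma, kappa, lam, theta}.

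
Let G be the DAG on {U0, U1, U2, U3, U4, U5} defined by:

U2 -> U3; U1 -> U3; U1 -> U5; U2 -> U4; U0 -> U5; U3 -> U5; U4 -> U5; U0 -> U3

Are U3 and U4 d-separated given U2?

Yes — U3 and U4 are d-separated given {U2}.

4 paths connect U3 and U4; each must be blocked for d-separation to hold:
Path 1: U3 ← U0 → U5 ← U4
  U5 is a collider here and neither U5 nor any of its descendants is conditioned on, so the collider stays closed — the path is blocked at U5.
Path 2: U3 ← U1 → U5 ← U4
  U5 is a collider here and neither U5 nor any of its descendants is conditioned on, so the collider stays closed — the path is blocked at U5.
Path 3: U3 → U5 ← U4
  U5 is a collider here and neither U5 nor any of its descendants is conditioned on, so the collider stays closed — the path is blocked at U5.
Path 4: U3 ← U2 → U4
  U2 is a fork here and U2 is conditioned on, so the path is blocked at U2.
Since every path is blocked, d-separation holds.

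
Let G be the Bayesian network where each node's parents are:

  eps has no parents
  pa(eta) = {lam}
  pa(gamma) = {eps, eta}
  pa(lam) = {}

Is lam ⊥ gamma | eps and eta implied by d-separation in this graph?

The only undirected path from lam to gamma is:
  1. lam → eta → gamma — eta:chain[blocks] ⇒ blocked
Every path is blocked, so lam and gamma are d-separated given {eps, eta}.

Yes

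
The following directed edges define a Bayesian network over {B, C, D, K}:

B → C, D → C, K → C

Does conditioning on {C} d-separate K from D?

No — K and D are not d-separated given {C}.

The only undirected path from K to D is:
  1. K → C ← D — C:collider[open] ⇒ active
At least one path is unblocked, so d-separation fails.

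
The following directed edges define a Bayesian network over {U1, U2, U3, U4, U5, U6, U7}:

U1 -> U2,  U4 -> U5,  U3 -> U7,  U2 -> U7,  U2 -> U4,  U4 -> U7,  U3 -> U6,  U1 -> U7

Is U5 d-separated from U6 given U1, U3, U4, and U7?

Yes — U5 and U6 are d-separated given {U1, U3, U4, U7}.

There are 3 undirected paths between U5 and U6; checking each against the conditioning set {U1, U3, U4, U7}:
Path 1: U5 ← U4 ← U2 ← U1 → U7 ← U3 → U6
  U4 is a chain here and U4 is conditioned on, so the path is blocked at U4.
Path 2: U5 ← U4 ← U2 → U7 ← U3 → U6
  U4 is a chain here and U4 is conditioned on, so the path is blocked at U4.
Path 3: U5 ← U4 → U7 ← U3 → U6
  U4 is a fork here and U4 is conditioned on, so the path is blocked at U4.
All paths are blocked; U5 ⊥ U6 | {U1, U3, U4, U7} holds.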